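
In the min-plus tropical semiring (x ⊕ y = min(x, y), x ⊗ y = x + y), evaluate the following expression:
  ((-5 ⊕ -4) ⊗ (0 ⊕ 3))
((-5 ⊕ -4) ⊗ (0 ⊕ 3)) = -5

Expand innermost to outermost. Recall ⊕ takes the minimum of its arguments and ⊗ takes their sum. Working out the expression ((-5 ⊕ -4) ⊗ (0 ⊕ 3)) gives -5.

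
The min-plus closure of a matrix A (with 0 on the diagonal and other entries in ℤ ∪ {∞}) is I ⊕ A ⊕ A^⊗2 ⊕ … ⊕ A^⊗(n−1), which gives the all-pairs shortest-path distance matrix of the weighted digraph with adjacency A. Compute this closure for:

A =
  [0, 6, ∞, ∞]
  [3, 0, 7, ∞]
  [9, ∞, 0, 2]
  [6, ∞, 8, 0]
Closure =
  [0, 6, 13, 15]
  [3, 0, 7, 9]
  [8, 14, 0, 2]
  [6, 12, 8, 0]

This is the Floyd-Warshall all-pairs shortest-path computation. For each intermediate vertex k = 0, 1, …, 3, update dist[i][j] ← min(dist[i][j], dist[i][k] + dist[k][j]). The final matrix gives, for each (i, j), the minimum total weight of any directed path from i to j (possibly empty when i = j).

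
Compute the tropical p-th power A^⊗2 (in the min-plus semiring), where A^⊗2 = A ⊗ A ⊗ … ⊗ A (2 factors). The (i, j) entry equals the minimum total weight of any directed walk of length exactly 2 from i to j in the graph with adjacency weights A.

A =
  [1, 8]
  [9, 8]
A^⊗2 =
  [2, 9]
  [10, 16]

Each entry (A^⊗2)_ij equals the minimum over all length-2 walks i = v_0 → v_1 → … → v_2 = j of Σ_t A[v_t][v_{t+1}]. For example, for (i, j) = (0, 1) we minimise over 2 possible intermediate vertex sequences; the minimum is 9, attained along the walk 0 → 0 → 1.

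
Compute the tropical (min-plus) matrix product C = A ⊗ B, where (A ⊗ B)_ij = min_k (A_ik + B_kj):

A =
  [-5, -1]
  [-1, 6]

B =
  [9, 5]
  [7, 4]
A ⊗ B =
  [4, 0]
  [8, 4]

Apply the min-plus product entry-by-entry:
  C[0][0] = min over k of (A[0][0] + B[0][0] = -5 + 9 = 4, A[0][1] + B[1][0] = -1 + 7 = 6) = 4 (attained at k = 0)
  C[0][1] = min over k of (A[0][0] + B[0][1] = -5 + 5 = 0, A[0][1] + B[1][1] = -1 + 4 = 3) = 0 (attained at k = 0)
  C[1][0] = min over k of (A[1][0] + B[0][0] = -1 + 9 = 8, A[1][1] + B[1][0] = 6 + 7 = 13) = 8 (attained at k = 0)
  C[1][1] = min over k of (A[1][0] + B[0][1] = -1 + 5 = 4, A[1][1] + B[1][1] = 6 + 4 = 10) = 4 (attained at k = 0)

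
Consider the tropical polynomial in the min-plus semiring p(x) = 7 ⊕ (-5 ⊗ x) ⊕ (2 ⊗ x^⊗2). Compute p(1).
p(1) = -4

A tropical monomial a ⊗ x^⊗i evaluates to a + i · x. Evaluating each term at x = 1:
  Term 0 contributes 7 + 0 · 1 = 7
  Term 1 contributes -5 + 1 · 1 = -4
  Term 2 contributes 2 + 2 · 1 = 4
p(1) = ⊕ of these = min[7, -4, 4] = -4.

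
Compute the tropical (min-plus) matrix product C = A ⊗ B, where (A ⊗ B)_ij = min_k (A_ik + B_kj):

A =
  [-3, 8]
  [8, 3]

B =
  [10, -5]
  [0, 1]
A ⊗ B =
  [7, -8]
  [3, 3]

Apply the min-plus product entry-by-entry:
  C[0][0] = min over k of (A[0][0] + B[0][0] = -3 + 10 = 7, A[0][1] + B[1][0] = 8 + 0 = 8) = 7 (attained at k = 0)
  C[0][1] = min over k of (A[0][0] + B[0][1] = -3 + -5 = -8, A[0][1] + B[1][1] = 8 + 1 = 9) = -8 (attained at k = 0)
  C[1][0] = min over k of (A[1][0] + B[0][0] = 8 + 10 = 18, A[1][1] + B[1][0] = 3 + 0 = 3) = 3 (attained at k = 1)
  C[1][1] = min over k of (A[1][0] + B[0][1] = 8 + -5 = 3, A[1][1] + B[1][1] = 3 + 1 = 4) = 3 (attained at k = 0)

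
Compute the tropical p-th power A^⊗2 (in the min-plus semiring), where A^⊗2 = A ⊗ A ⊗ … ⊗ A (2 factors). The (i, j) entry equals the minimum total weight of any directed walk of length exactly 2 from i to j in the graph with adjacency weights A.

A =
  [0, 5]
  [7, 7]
A^⊗2 =
  [0, 5]
  [7, 12]

Each entry (A^⊗2)_ij equals the minimum over all length-2 walks i = v_0 → v_1 → … → v_2 = j of Σ_t A[v_t][v_{t+1}]. For example, for (i, j) = (0, 1) we minimise over 2 possible intermediate vertex sequences; the minimum is 5, attained along the walk 0 → 0 → 1.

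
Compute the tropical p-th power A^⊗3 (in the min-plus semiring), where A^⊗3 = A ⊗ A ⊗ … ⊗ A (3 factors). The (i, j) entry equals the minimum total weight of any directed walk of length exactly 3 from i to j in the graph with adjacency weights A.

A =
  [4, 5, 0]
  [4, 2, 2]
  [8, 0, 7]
A^⊗3 =
  [4, 2, 2]
  [6, 4, 4]
  [6, 2, 4]

Each entry (A^⊗3)_ij equals the minimum over all length-3 walks i = v_0 → v_1 → … → v_3 = j of Σ_t A[v_t][v_{t+1}]. For example, for (i, j) = (0, 2) we minimise over 9 possible intermediate vertex sequences; the minimum is 2, attained along the walk 0 → 2 → 1 → 2.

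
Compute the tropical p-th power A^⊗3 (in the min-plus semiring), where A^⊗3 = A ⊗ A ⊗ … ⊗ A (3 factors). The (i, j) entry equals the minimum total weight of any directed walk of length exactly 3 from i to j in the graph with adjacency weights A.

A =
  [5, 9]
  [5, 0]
A^⊗3 =
  [14, 9]
  [5, 0]

Each entry (A^⊗3)_ij equals the minimum over all length-3 walks i = v_0 → v_1 → … → v_3 = j of Σ_t A[v_t][v_{t+1}]. For example, for (i, j) = (0, 1) we minimise over 4 possible intermediate vertex sequences; the minimum is 9, attained along the walk 0 → 1 → 1 → 1.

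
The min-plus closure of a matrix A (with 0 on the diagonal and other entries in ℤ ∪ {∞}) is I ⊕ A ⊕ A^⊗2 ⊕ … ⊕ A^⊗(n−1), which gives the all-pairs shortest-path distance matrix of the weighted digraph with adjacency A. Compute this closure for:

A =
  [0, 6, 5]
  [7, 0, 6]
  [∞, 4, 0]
Closure =
  [0, 6, 5]
  [7, 0, 6]
  [11, 4, 0]

This is the Floyd-Warshall all-pairs shortest-path computation. For each intermediate vertex k = 0, 1, …, 2, update dist[i][j] ← min(dist[i][j], dist[i][k] + dist[k][j]). The final matrix gives, for each (i, j), the minimum total weight of any directed path from i to j (possibly empty when i = j).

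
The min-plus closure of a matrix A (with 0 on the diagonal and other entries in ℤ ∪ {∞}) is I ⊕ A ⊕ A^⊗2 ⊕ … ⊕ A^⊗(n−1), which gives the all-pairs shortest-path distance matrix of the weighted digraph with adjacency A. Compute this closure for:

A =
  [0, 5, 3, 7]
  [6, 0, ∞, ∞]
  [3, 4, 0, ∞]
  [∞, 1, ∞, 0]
Closure =
  [0, 5, 3, 7]
  [6, 0, 9, 13]
  [3, 4, 0, 10]
  [7, 1, 10, 0]

This is the Floyd-Warshall all-pairs shortest-path computation. For each intermediate vertex k = 0, 1, …, 3, update dist[i][j] ← min(dist[i][j], dist[i][k] + dist[k][j]). The final matrix gives, for each (i, j), the minimum total weight of any directed path from i to j (possibly empty when i = j).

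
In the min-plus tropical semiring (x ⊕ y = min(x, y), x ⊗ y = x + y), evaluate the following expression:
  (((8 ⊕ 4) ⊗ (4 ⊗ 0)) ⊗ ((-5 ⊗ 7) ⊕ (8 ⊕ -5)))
(((8 ⊕ 4) ⊗ (4 ⊗ 0)) ⊗ ((-5 ⊗ 7) ⊕ (8 ⊕ -5))) = 3

Expand innermost to outermost. Recall ⊕ takes the minimum of its arguments and ⊗ takes their sum. Working out the expression (((8 ⊕ 4) ⊗ (4 ⊗ 0)) ⊗ ((-5 ⊗ 7) ⊕ (8 ⊕ -5))) gives 3.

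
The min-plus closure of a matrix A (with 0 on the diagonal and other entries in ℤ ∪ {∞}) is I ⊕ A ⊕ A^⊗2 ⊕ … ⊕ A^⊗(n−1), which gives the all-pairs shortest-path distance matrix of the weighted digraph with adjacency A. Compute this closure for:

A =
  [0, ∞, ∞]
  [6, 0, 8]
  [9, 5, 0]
Closure =
  [0, ∞, ∞]
  [6, 0, 8]
  [9, 5, 0]

This is the Floyd-Warshall all-pairs shortest-path computation. For each intermediate vertex k = 0, 1, …, 2, update dist[i][j] ← min(dist[i][j], dist[i][k] + dist[k][j]). The final matrix gives, for each (i, j), the minimum total weight of any directed path from i to j (possibly empty when i = j).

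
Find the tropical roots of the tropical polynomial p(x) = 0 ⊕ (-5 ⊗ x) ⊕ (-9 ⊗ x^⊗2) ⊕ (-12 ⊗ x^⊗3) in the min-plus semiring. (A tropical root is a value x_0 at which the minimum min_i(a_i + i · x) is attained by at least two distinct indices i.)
Roots: {3, 4, 5}

Each tropical root is a break point of the lower envelope of the lines y = a_i + i · x (there are 4 lines, with slopes 0, 1, ..., 3). Only the lines that attain the minimum somewhere contribute to roots; other lines are dominated. Here the surviving (envelope) indices are i = 3, i = 2, i = 1, i = 0.
Intersections between consecutive envelope lines give the roots: for adjacent envelope indices i < j the intersection is x = (a_i − a_j) / (j − i). Reading off the sorted break points: {3, 4, 5}.
Verification: at each break x_0, at least two indices attain the minimum of min_i(a_i + i · x_0).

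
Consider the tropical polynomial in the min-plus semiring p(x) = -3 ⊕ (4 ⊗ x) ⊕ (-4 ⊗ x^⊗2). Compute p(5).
p(5) = -3

A tropical monomial a ⊗ x^⊗i evaluates to a + i · x. Evaluating each term at x = 5:
  Term 0 contributes -3 + 0 · 5 = -3
  Term 1 contributes 4 + 1 · 5 = 9
  Term 2 contributes -4 + 2 · 5 = 6
p(5) = ⊕ of these = min[-3, 9, 6] = -3.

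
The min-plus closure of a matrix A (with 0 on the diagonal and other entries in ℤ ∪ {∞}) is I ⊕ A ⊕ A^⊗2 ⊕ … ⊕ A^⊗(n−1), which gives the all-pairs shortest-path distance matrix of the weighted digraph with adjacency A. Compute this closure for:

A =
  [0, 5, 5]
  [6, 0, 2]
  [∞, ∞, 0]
Closure =
  [0, 5, 5]
  [6, 0, 2]
  [∞, ∞, 0]

This is the Floyd-Warshall all-pairs shortest-path computation. For each intermediate vertex k = 0, 1, …, 2, update dist[i][j] ← min(dist[i][j], dist[i][k] + dist[k][j]). The final matrix gives, for each (i, j), the minimum total weight of any directed path from i to j (possibly empty when i = j).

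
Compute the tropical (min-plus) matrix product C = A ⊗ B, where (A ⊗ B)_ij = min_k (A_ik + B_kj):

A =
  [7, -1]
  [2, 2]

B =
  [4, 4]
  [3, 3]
A ⊗ B =
  [2, 2]
  [5, 5]

Apply the min-plus product entry-by-entry:
  C[0][0] = min over k of (A[0][0] + B[0][0] = 7 + 4 = 11, A[0][1] + B[1][0] = -1 + 3 = 2) = 2 (attained at k = 1)
  C[0][1] = min over k of (A[0][0] + B[0][1] = 7 + 4 = 11, A[0][1] + B[1][1] = -1 + 3 = 2) = 2 (attained at k = 1)
  C[1][0] = min over k of (A[1][0] + B[0][0] = 2 + 4 = 6, A[1][1] + B[1][0] = 2 + 3 = 5) = 5 (attained at k = 1)
  C[1][1] = min over k of (A[1][0] + B[0][1] = 2 + 4 = 6, A[1][1] + B[1][1] = 2 + 3 = 5) = 5 (attained at k = 1)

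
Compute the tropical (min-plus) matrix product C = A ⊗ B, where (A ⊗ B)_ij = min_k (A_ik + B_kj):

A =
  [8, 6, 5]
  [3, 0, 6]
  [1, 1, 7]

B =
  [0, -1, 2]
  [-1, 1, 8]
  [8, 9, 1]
A ⊗ B =
  [5, 7, 6]
  [-1, 1, 5]
  [0, 0, 3]

Apply the min-plus product entry-by-entry:
  C[0][0] = min over k of (A[0][0] + B[0][0] = 8 + 0 = 8, A[0][1] + B[1][0] = 6 + -1 = 5, A[0][2] + B[2][0] = 5 + 8 = 13) = 5 (attained at k = 1)
  C[0][1] = min over k of (A[0][0] + B[0][1] = 8 + -1 = 7, A[0][1] + B[1][1] = 6 + 1 = 7, A[0][2] + B[2][1] = 5 + 9 = 14) = 7 (attained at k = 0)
  C[0][2] = min over k of (A[0][0] + B[0][2] = 8 + 2 = 10, A[0][1] + B[1][2] = 6 + 8 = 14, A[0][2] + B[2][2] = 5 + 1 = 6) = 6 (attained at k = 2)
  C[1][0] = min over k of (A[1][0] + B[0][0] = 3 + 0 = 3, A[1][1] + B[1][0] = 0 + -1 = -1, A[1][2] + B[2][0] = 6 + 8 = 14) = -1 (attained at k = 1)
  C[1][1] = min over k of (A[1][0] + B[0][1] = 3 + -1 = 2, A[1][1] + B[1][1] = 0 + 1 = 1, A[1][2] + B[2][1] = 6 + 9 = 15) = 1 (attained at k = 1)
  C[1][2] = min over k of (A[1][0] + B[0][2] = 3 + 2 = 5, A[1][1] + B[1][2] = 0 + 8 = 8, A[1][2] + B[2][2] = 6 + 1 = 7) = 5 (attained at k = 0)
  C[2][0] = min over k of (A[2][0] + B[0][0] = 1 + 0 = 1, A[2][1] + B[1][0] = 1 + -1 = 0, A[2][2] + B[2][0] = 7 + 8 = 15) = 0 (attained at k = 1)
  C[2][1] = min over k of (A[2][0] + B[0][1] = 1 + -1 = 0, A[2][1] + B[1][1] = 1 + 1 = 2, A[2][2] + B[2][1] = 7 + 9 = 16) = 0 (attained at k = 0)
  C[2][2] = min over k of (A[2][0] + B[0][2] = 1 + 2 = 3, A[2][1] + B[1][2] = 1 + 8 = 9, A[2][2] + B[2][2] = 7 + 1 = 8) = 3 (attained at k = 0)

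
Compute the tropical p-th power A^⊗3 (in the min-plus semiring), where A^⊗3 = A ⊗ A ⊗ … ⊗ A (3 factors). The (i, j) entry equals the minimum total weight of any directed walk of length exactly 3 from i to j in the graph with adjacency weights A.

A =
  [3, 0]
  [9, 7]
A^⊗3 =
  [9, 6]
  [15, 12]

Each entry (A^⊗3)_ij equals the minimum over all length-3 walks i = v_0 → v_1 → … → v_3 = j of Σ_t A[v_t][v_{t+1}]. For example, for (i, j) = (0, 1) we minimise over 4 possible intermediate vertex sequences; the minimum is 6, attained along the walk 0 → 0 → 0 → 1.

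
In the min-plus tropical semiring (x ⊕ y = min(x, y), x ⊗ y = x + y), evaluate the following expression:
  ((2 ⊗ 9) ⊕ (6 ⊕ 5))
((2 ⊗ 9) ⊕ (6 ⊕ 5)) = 5

Expand innermost to outermost. Recall ⊕ takes the minimum of its arguments and ⊗ takes their sum. Working out the expression ((2 ⊗ 9) ⊕ (6 ⊕ 5)) gives 5.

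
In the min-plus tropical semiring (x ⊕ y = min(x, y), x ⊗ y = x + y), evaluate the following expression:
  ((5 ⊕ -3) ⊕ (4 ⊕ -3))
((5 ⊕ -3) ⊕ (4 ⊕ -3)) = -3

Expand innermost to outermost. Recall ⊕ takes the minimum of its arguments and ⊗ takes their sum. Working out the expression ((5 ⊕ -3) ⊕ (4 ⊕ -3)) gives -3.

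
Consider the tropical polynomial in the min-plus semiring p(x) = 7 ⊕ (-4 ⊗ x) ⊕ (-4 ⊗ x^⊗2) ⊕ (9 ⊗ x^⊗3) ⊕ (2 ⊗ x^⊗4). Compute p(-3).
p(-3) = -10

A tropical monomial a ⊗ x^⊗i evaluates to a + i · x. Evaluating each term at x = -3:
  Term 0 contributes 7 + 0 · -3 = 7
  Term 1 contributes -4 + 1 · -3 = -7
  Term 2 contributes -4 + 2 · -3 = -10
  Term 3 contributes 9 + 3 · -3 = 0
  Term 4 contributes 2 + 4 · -3 = -10
p(-3) = ⊕ of these = min[7, -7, -10, 0, -10] = -10.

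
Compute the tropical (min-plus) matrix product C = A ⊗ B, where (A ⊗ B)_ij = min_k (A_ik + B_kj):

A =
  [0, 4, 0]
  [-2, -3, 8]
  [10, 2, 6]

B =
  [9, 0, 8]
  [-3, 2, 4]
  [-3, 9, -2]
A ⊗ B =
  [-3, 0, -2]
  [-6, -2, 1]
  [-1, 4, 4]

Apply the min-plus product entry-by-entry:
  C[0][0] = min over k of (A[0][0] + B[0][0] = 0 + 9 = 9, A[0][1] + B[1][0] = 4 + -3 = 1, A[0][2] + B[2][0] = 0 + -3 = -3) = -3 (attained at k = 2)
  C[0][1] = min over k of (A[0][0] + B[0][1] = 0 + 0 = 0, A[0][1] + B[1][1] = 4 + 2 = 6, A[0][2] + B[2][1] = 0 + 9 = 9) = 0 (attained at k = 0)
  C[0][2] = min over k of (A[0][0] + B[0][2] = 0 + 8 = 8, A[0][1] + B[1][2] = 4 + 4 = 8, A[0][2] + B[2][2] = 0 + -2 = -2) = -2 (attained at k = 2)
  C[1][0] = min over k of (A[1][0] + B[0][0] = -2 + 9 = 7, A[1][1] + B[1][0] = -3 + -3 = -6, A[1][2] + B[2][0] = 8 + -3 = 5) = -6 (attained at k = 1)
  C[1][1] = min over k of (A[1][0] + B[0][1] = -2 + 0 = -2, A[1][1] + B[1][1] = -3 + 2 = -1, A[1][2] + B[2][1] = 8 + 9 = 17) = -2 (attained at k = 0)
  C[1][2] = min over k of (A[1][0] + B[0][2] = -2 + 8 = 6, A[1][1] + B[1][2] = -3 + 4 = 1, A[1][2] + B[2][2] = 8 + -2 = 6) = 1 (attained at k = 1)
  C[2][0] = min over k of (A[2][0] + B[0][0] = 10 + 9 = 19, A[2][1] + B[1][0] = 2 + -3 = -1, A[2][2] + B[2][0] = 6 + -3 = 3) = -1 (attained at k = 1)
  C[2][1] = min over k of (A[2][0] + B[0][1] = 10 + 0 = 10, A[2][1] + B[1][1] = 2 + 2 = 4, A[2][2] + B[2][1] = 6 + 9 = 15) = 4 (attained at k = 1)
  C[2][2] = min over k of (A[2][0] + B[0][2] = 10 + 8 = 18, A[2][1] + B[1][2] = 2 + 4 = 6, A[2][2] + B[2][2] = 6 + -2 = 4) = 4 (attained at k = 2)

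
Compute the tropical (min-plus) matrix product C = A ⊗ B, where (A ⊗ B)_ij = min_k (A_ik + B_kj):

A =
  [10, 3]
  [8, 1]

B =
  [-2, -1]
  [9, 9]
A ⊗ B =
  [8, 9]
  [6, 7]

Apply the min-plus product entry-by-entry:
  C[0][0] = min over k of (A[0][0] + B[0][0] = 10 + -2 = 8, A[0][1] + B[1][0] = 3 + 9 = 12) = 8 (attained at k = 0)
  C[0][1] = min over k of (A[0][0] + B[0][1] = 10 + -1 = 9, A[0][1] + B[1][1] = 3 + 9 = 12) = 9 (attained at k = 0)
  C[1][0] = min over k of (A[1][0] + B[0][0] = 8 + -2 = 6, A[1][1] + B[1][0] = 1 + 9 = 10) = 6 (attained at k = 0)
  C[1][1] = min over k of (A[1][0] + B[0][1] = 8 + -1 = 7, A[1][1] + B[1][1] = 1 + 9 = 10) = 7 (attained at k = 0)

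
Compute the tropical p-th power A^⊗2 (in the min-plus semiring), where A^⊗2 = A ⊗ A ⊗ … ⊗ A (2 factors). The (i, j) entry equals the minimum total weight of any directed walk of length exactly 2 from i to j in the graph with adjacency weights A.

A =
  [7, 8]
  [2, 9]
A^⊗2 =
  [10, 15]
  [9, 10]

Each entry (A^⊗2)_ij equals the minimum over all length-2 walks i = v_0 → v_1 → … → v_2 = j of Σ_t A[v_t][v_{t+1}]. For example, for (i, j) = (0, 1) we minimise over 2 possible intermediate vertex sequences; the minimum is 15, attained along the walk 0 → 0 → 1.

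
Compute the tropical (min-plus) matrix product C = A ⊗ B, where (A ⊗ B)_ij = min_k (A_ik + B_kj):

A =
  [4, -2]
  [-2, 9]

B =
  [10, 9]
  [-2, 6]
A ⊗ B =
  [-4, 4]
  [7, 7]

Apply the min-plus product entry-by-entry:
  C[0][0] = min over k of (A[0][0] + B[0][0] = 4 + 10 = 14, A[0][1] + B[1][0] = -2 + -2 = -4) = -4 (attained at k = 1)
  C[0][1] = min over k of (A[0][0] + B[0][1] = 4 + 9 = 13, A[0][1] + B[1][1] = -2 + 6 = 4) = 4 (attained at k = 1)
  C[1][0] = min over k of (A[1][0] + B[0][0] = -2 + 10 = 8, A[1][1] + B[1][0] = 9 + -2 = 7) = 7 (attained at k = 1)
  C[1][1] = min over k of (A[1][0] + B[0][1] = -2 + 9 = 7, A[1][1] + B[1][1] = 9 + 6 = 15) = 7 (attained at k = 0)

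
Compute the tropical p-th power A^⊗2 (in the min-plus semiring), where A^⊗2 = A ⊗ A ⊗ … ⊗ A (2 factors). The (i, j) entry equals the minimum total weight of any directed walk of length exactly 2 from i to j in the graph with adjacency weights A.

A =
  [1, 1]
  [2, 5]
A^⊗2 =
  [2, 2]
  [3, 3]

Each entry (A^⊗2)_ij equals the minimum over all length-2 walks i = v_0 → v_1 → … → v_2 = j of Σ_t A[v_t][v_{t+1}]. For example, for (i, j) = (0, 1) we minimise over 2 possible intermediate vertex sequences; the minimum is 2, attained along the walk 0 → 0 → 1.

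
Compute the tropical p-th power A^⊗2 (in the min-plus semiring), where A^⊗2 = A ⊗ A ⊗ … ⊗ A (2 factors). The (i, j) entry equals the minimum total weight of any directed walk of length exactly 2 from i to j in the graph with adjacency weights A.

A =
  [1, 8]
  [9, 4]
A^⊗2 =
  [2, 9]
  [10, 8]

Each entry (A^⊗2)_ij equals the minimum over all length-2 walks i = v_0 → v_1 → … → v_2 = j of Σ_t A[v_t][v_{t+1}]. For example, for (i, j) = (0, 1) we minimise over 2 possible intermediate vertex sequences; the minimum is 9, attained along the walk 0 → 0 → 1.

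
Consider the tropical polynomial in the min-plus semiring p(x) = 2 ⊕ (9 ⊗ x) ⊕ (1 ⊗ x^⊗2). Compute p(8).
p(8) = 2

A tropical monomial a ⊗ x^⊗i evaluates to a + i · x. Evaluating each term at x = 8:
  Term 0 contributes 2 + 0 · 8 = 2
  Term 1 contributes 9 + 1 · 8 = 17
  Term 2 contributes 1 + 2 · 8 = 17
p(8) = ⊕ of these = min[2, 17, 17] = 2.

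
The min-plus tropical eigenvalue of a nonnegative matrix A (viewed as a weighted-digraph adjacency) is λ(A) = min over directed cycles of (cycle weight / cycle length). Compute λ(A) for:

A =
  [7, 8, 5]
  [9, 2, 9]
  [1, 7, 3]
λ(A) = 2

Enumerate directed cycles and compute their means (weight / length). Sample:
  cycle 0 → 0: weight = 7, length = 1, mean = 7/1 ≈ 7.000
  cycle 1 → 1: weight = 2, length = 1, mean = 2/1 ≈ 2.000
  cycle 2 → 2: weight = 3, length = 1, mean = 3/1 ≈ 3.000
  cycle 0 → 1 → 0: weight = 17, length = 2, mean = 17/2 ≈ 8.500
  cycle 0 → 2 → 0: weight = 6, length = 2, mean = 6/2 ≈ 3.000
  cycle 1 → 0 → 1: weight = 17, length = 2, mean = 17/2 ≈ 8.500
Minimum mean = 2.000, attained e.g. along the cycle 1 → 1 with weight 2 and length 1. So λ(A) = 2/1 = 2.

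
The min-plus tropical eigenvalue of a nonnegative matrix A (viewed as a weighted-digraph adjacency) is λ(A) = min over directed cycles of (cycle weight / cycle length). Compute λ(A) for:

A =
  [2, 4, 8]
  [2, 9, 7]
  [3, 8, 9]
λ(A) = 2

Enumerate directed cycles and compute their means (weight / length). Sample:
  cycle 0 → 0: weight = 2, length = 1, mean = 2/1 ≈ 2.000
  cycle 1 → 1: weight = 9, length = 1, mean = 9/1 ≈ 9.000
  cycle 2 → 2: weight = 9, length = 1, mean = 9/1 ≈ 9.000
  cycle 0 → 1 → 0: weight = 6, length = 2, mean = 6/2 ≈ 3.000
  cycle 0 → 2 → 0: weight = 11, length = 2, mean = 11/2 ≈ 5.500
  cycle 1 → 0 → 1: weight = 6, length = 2, mean = 6/2 ≈ 3.000
Minimum mean = 2.000, attained e.g. along the cycle 0 → 0 with weight 2 and length 1. So λ(A) = 2/1 = 2.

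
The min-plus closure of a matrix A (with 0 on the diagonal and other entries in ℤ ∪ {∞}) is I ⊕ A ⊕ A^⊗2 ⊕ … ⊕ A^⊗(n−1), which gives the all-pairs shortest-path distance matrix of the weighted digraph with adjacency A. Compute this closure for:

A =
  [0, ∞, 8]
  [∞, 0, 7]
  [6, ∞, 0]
Closure =
  [0, ∞, 8]
  [13, 0, 7]
  [6, ∞, 0]

This is the Floyd-Warshall all-pairs shortest-path computation. For each intermediate vertex k = 0, 1, …, 2, update dist[i][j] ← min(dist[i][j], dist[i][k] + dist[k][j]). The final matrix gives, for each (i, j), the minimum total weight of any directed path from i to j (possibly empty when i = j).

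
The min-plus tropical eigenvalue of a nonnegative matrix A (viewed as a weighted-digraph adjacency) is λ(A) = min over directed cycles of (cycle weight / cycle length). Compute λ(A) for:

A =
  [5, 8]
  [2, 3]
λ(A) = 3

Enumerate directed cycles and compute their means (weight / length). Sample:
  cycle 0 → 0: weight = 5, length = 1, mean = 5/1 ≈ 5.000
  cycle 1 → 1: weight = 3, length = 1, mean = 3/1 ≈ 3.000
  cycle 0 → 1 → 0: weight = 10, length = 2, mean = 10/2 ≈ 5.000
  cycle 1 → 0 → 1: weight = 10, length = 2, mean = 10/2 ≈ 5.000
Minimum mean = 3.000, attained e.g. along the cycle 1 → 1 with weight 3 and length 1. So λ(A) = 3/1 = 3.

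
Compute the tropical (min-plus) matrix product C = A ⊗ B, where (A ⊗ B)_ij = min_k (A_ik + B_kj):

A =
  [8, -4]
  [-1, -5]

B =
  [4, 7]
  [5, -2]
A ⊗ B =
  [1, -6]
  [0, -7]

Apply the min-plus product entry-by-entry:
  C[0][0] = min over k of (A[0][0] + B[0][0] = 8 + 4 = 12, A[0][1] + B[1][0] = -4 + 5 = 1) = 1 (attained at k = 1)
  C[0][1] = min over k of (A[0][0] + B[0][1] = 8 + 7 = 15, A[0][1] + B[1][1] = -4 + -2 = -6) = -6 (attained at k = 1)
  C[1][0] = min over k of (A[1][0] + B[0][0] = -1 + 4 = 3, A[1][1] + B[1][0] = -5 + 5 = 0) = 0 (attained at k = 1)
  C[1][1] = min over k of (A[1][0] + B[0][1] = -1 + 7 = 6, A[1][1] + B[1][1] = -5 + -2 = -7) = -7 (attained at k = 1)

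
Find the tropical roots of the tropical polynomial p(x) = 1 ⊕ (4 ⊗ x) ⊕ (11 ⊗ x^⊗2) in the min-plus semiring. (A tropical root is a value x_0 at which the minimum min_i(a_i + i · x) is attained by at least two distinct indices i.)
Roots: {-7, -3}

Each tropical root is a break point of the lower envelope of the lines y = a_i + i · x (there are 3 lines, with slopes 0, 1, ..., 2). Only the lines that attain the minimum somewhere contribute to roots; other lines are dominated. Here the surviving (envelope) indices are i = 2, i = 1, i = 0.
Intersections between consecutive envelope lines give the roots: for adjacent envelope indices i < j the intersection is x = (a_i − a_j) / (j − i). Reading off the sorted break points: {-7, -3}.
Verification: at each break x_0, at least two indices attain the minimum of min_i(a_i + i · x_0).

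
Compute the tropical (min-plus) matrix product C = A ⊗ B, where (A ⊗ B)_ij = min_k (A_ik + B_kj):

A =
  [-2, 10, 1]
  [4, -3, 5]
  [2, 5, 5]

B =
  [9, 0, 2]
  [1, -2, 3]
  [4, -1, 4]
A ⊗ B =
  [5, -2, 0]
  [-2, -5, 0]
  [6, 2, 4]

Apply the min-plus product entry-by-entry:
  C[0][0] = min over k of (A[0][0] + B[0][0] = -2 + 9 = 7, A[0][1] + B[1][0] = 10 + 1 = 11, A[0][2] + B[2][0] = 1 + 4 = 5) = 5 (attained at k = 2)
  C[0][1] = min over k of (A[0][0] + B[0][1] = -2 + 0 = -2, A[0][1] + B[1][1] = 10 + -2 = 8, A[0][2] + B[2][1] = 1 + -1 = 0) = -2 (attained at k = 0)
  C[0][2] = min over k of (A[0][0] + B[0][2] = -2 + 2 = 0, A[0][1] + B[1][2] = 10 + 3 = 13, A[0][2] + B[2][2] = 1 + 4 = 5) = 0 (attained at k = 0)
  C[1][0] = min over k of (A[1][0] + B[0][0] = 4 + 9 = 13, A[1][1] + B[1][0] = -3 + 1 = -2, A[1][2] + B[2][0] = 5 + 4 = 9) = -2 (attained at k = 1)
  C[1][1] = min over k of (A[1][0] + B[0][1] = 4 + 0 = 4, A[1][1] + B[1][1] = -3 + -2 = -5, A[1][2] + B[2][1] = 5 + -1 = 4) = -5 (attained at k = 1)
  C[1][2] = min over k of (A[1][0] + B[0][2] = 4 + 2 = 6, A[1][1] + B[1][2] = -3 + 3 = 0, A[1][2] + B[2][2] = 5 + 4 = 9) = 0 (attained at k = 1)
  C[2][0] = min over k of (A[2][0] + B[0][0] = 2 + 9 = 11, A[2][1] + B[1][0] = 5 + 1 = 6, A[2][2] + B[2][0] = 5 + 4 = 9) = 6 (attained at k = 1)
  C[2][1] = min over k of (A[2][0] + B[0][1] = 2 + 0 = 2, A[2][1] + B[1][1] = 5 + -2 = 3, A[2][2] + B[2][1] = 5 + -1 = 4) = 2 (attained at k = 0)
  C[2][2] = min over k of (A[2][0] + B[0][2] = 2 + 2 = 4, A[2][1] + B[1][2] = 5 + 3 = 8, A[2][2] + B[2][2] = 5 + 4 = 9) = 4 (attained at k = 0)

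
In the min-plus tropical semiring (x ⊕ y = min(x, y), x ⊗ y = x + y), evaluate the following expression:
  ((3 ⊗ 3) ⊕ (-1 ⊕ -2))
((3 ⊗ 3) ⊕ (-1 ⊕ -2)) = -2

Expand innermost to outermost. Recall ⊕ takes the minimum of its arguments and ⊗ takes their sum. Working out the expression ((3 ⊗ 3) ⊕ (-1 ⊕ -2)) gives -2.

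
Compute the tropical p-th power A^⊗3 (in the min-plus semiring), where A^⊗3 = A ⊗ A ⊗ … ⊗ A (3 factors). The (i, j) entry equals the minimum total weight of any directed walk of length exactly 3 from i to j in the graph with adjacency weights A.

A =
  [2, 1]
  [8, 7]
A^⊗3 =
  [6, 5]
  [12, 11]

Each entry (A^⊗3)_ij equals the minimum over all length-3 walks i = v_0 → v_1 → … → v_3 = j of Σ_t A[v_t][v_{t+1}]. For example, for (i, j) = (0, 1) we minimise over 4 possible intermediate vertex sequences; the minimum is 5, attained along the walk 0 → 0 → 0 → 1.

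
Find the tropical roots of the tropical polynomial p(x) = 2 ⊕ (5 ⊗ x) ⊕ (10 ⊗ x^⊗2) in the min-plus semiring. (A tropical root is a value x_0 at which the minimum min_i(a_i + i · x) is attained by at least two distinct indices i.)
Roots: {-5, -3}

Each tropical root is a break point of the lower envelope of the lines y = a_i + i · x (there are 3 lines, with slopes 0, 1, ..., 2). Only the lines that attain the minimum somewhere contribute to roots; other lines are dominated. Here the surviving (envelope) indices are i = 2, i = 1, i = 0.
Intersections between consecutive envelope lines give the roots: for adjacent envelope indices i < j the intersection is x = (a_i − a_j) / (j − i). Reading off the sorted break points: {-5, -3}.
Verification: at each break x_0, at least two indices attain the minimum of min_i(a_i + i · x_0).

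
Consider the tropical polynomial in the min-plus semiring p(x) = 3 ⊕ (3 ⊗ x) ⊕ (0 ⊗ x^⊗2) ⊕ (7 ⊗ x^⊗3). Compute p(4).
p(4) = 3

A tropical monomial a ⊗ x^⊗i evaluates to a + i · x. Evaluating each term at x = 4:
  Term 0 contributes 3 + 0 · 4 = 3
  Term 1 contributes 3 + 1 · 4 = 7
  Term 2 contributes 0 + 2 · 4 = 8
  Term 3 contributes 7 + 3 · 4 = 19
p(4) = ⊕ of these = min[3, 7, 8, 19] = 3.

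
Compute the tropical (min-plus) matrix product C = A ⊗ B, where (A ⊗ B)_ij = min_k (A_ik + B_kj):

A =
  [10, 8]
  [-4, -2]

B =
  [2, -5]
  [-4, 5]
A ⊗ B =
  [4, 5]
  [-6, -9]

Apply the min-plus product entry-by-entry:
  C[0][0] = min over k of (A[0][0] + B[0][0] = 10 + 2 = 12, A[0][1] + B[1][0] = 8 + -4 = 4) = 4 (attained at k = 1)
  C[0][1] = min over k of (A[0][0] + B[0][1] = 10 + -5 = 5, A[0][1] + B[1][1] = 8 + 5 = 13) = 5 (attained at k = 0)
  C[1][0] = min over k of (A[1][0] + B[0][0] = -4 + 2 = -2, A[1][1] + B[1][0] = -2 + -4 = -6) = -6 (attained at k = 1)
  C[1][1] = min over k of (A[1][0] + B[0][1] = -4 + -5 = -9, A[1][1] + B[1][1] = -2 + 5 = 3) = -9 (attained at k = 0)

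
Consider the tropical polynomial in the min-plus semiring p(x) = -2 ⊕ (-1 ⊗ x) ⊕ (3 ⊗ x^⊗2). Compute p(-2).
p(-2) = -3

A tropical monomial a ⊗ x^⊗i evaluates to a + i · x. Evaluating each term at x = -2:
  Term 0 contributes -2 + 0 · -2 = -2
  Term 1 contributes -1 + 1 · -2 = -3
  Term 2 contributes 3 + 2 · -2 = -1
p(-2) = ⊕ of these = min[-2, -3, -1] = -3.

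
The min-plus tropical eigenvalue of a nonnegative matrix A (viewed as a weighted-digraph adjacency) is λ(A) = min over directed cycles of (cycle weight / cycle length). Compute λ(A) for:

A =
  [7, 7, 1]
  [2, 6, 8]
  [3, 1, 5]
λ(A) = 4/3

Enumerate directed cycles and compute their means (weight / length). Sample:
  cycle 0 → 0: weight = 7, length = 1, mean = 7/1 ≈ 7.000
  cycle 1 → 1: weight = 6, length = 1, mean = 6/1 ≈ 6.000
  cycle 2 → 2: weight = 5, length = 1, mean = 5/1 ≈ 5.000
  cycle 0 → 1 → 0: weight = 9, length = 2, mean = 9/2 ≈ 4.500
  cycle 0 → 2 → 0: weight = 4, length = 2, mean = 4/2 ≈ 2.000
  cycle 1 → 0 → 1: weight = 9, length = 2, mean = 9/2 ≈ 4.500
Minimum mean = 1.333, attained e.g. along the cycle 0 → 2 → 1 → 0 with weight 4 and length 3. So λ(A) = 4/3 = 4/3.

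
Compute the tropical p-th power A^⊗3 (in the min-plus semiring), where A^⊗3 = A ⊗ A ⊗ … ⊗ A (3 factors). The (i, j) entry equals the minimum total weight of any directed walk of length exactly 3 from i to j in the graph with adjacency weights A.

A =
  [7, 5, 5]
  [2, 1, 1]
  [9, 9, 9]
A^⊗3 =
  [8, 7, 7]
  [4, 3, 3]
  [12, 11, 11]

Each entry (A^⊗3)_ij equals the minimum over all length-3 walks i = v_0 → v_1 → … → v_3 = j of Σ_t A[v_t][v_{t+1}]. For example, for (i, j) = (0, 2) we minimise over 9 possible intermediate vertex sequences; the minimum is 7, attained along the walk 0 → 1 → 1 → 2.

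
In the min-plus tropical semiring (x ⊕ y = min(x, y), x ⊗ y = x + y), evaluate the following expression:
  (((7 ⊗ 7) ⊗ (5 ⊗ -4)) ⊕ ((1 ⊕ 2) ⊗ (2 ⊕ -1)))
(((7 ⊗ 7) ⊗ (5 ⊗ -4)) ⊕ ((1 ⊕ 2) ⊗ (2 ⊕ -1))) = 0

Expand innermost to outermost. Recall ⊕ takes the minimum of its arguments and ⊗ takes their sum. Working out the expression (((7 ⊗ 7) ⊗ (5 ⊗ -4)) ⊕ ((1 ⊕ 2) ⊗ (2 ⊕ -1))) gives 0.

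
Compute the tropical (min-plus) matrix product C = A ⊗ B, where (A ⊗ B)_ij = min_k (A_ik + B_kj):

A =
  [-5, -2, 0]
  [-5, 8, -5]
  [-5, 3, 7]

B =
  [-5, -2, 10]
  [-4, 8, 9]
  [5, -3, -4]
A ⊗ B =
  [-10, -7, -4]
  [-10, -8, -9]
  [-10, -7, 3]

Apply the min-plus product entry-by-entry:
  C[0][0] = min over k of (A[0][0] + B[0][0] = -5 + -5 = -10, A[0][1] + B[1][0] = -2 + -4 = -6, A[0][2] + B[2][0] = 0 + 5 = 5) = -10 (attained at k = 0)
  C[0][1] = min over k of (A[0][0] + B[0][1] = -5 + -2 = -7, A[0][1] + B[1][1] = -2 + 8 = 6, A[0][2] + B[2][1] = 0 + -3 = -3) = -7 (attained at k = 0)
  C[0][2] = min over k of (A[0][0] + B[0][2] = -5 + 10 = 5, A[0][1] + B[1][2] = -2 + 9 = 7, A[0][2] + B[2][2] = 0 + -4 = -4) = -4 (attained at k = 2)
  C[1][0] = min over k of (A[1][0] + B[0][0] = -5 + -5 = -10, A[1][1] + B[1][0] = 8 + -4 = 4, A[1][2] + B[2][0] = -5 + 5 = 0) = -10 (attained at k = 0)
  C[1][1] = min over k of (A[1][0] + B[0][1] = -5 + -2 = -7, A[1][1] + B[1][1] = 8 + 8 = 16, A[1][2] + B[2][1] = -5 + -3 = -8) = -8 (attained at k = 2)
  C[1][2] = min over k of (A[1][0] + B[0][2] = -5 + 10 = 5, A[1][1] + B[1][2] = 8 + 9 = 17, A[1][2] + B[2][2] = -5 + -4 = -9) = -9 (attained at k = 2)
  C[2][0] = min over k of (A[2][0] + B[0][0] = -5 + -5 = -10, A[2][1] + B[1][0] = 3 + -4 = -1, A[2][2] + B[2][0] = 7 + 5 = 12) = -10 (attained at k = 0)
  C[2][1] = min over k of (A[2][0] + B[0][1] = -5 + -2 = -7, A[2][1] + B[1][1] = 3 + 8 = 11, A[2][2] + B[2][1] = 7 + -3 = 4) = -7 (attained at k = 0)
  C[2][2] = min over k of (A[2][0] + B[0][2] = -5 + 10 = 5, A[2][1] + B[1][2] = 3 + 9 = 12, A[2][2] + B[2][2] = 7 + -4 = 3) = 3 (attained at k = 2)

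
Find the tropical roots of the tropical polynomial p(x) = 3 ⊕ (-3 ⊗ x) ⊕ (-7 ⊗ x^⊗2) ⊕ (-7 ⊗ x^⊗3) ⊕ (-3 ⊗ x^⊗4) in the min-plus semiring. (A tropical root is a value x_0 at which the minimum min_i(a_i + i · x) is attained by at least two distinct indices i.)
Roots: {-4, 0, 4, 6}

Each tropical root is a break point of the lower envelope of the lines y = a_i + i · x (there are 5 lines, with slopes 0, 1, ..., 4). Only the lines that attain the minimum somewhere contribute to roots; other lines are dominated. Here the surviving (envelope) indices are i = 4, i = 3, i = 2, i = 1, i = 0.
Intersections between consecutive envelope lines give the roots: for adjacent envelope indices i < j the intersection is x = (a_i − a_j) / (j − i). Reading off the sorted break points: {-4, 0, 4, 6}.
Verification: at each break x_0, at least two indices attain the minimum of min_i(a_i + i · x_0).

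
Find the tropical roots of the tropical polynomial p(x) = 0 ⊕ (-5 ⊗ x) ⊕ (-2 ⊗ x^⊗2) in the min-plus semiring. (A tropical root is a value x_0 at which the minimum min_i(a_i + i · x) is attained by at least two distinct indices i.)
Roots: {-3, 5}

Each tropical root is a break point of the lower envelope of the lines y = a_i + i · x (there are 3 lines, with slopes 0, 1, ..., 2). Only the lines that attain the minimum somewhere contribute to roots; other lines are dominated. Here the surviving (envelope) indices are i = 2, i = 1, i = 0.
Intersections between consecutive envelope lines give the roots: for adjacent envelope indices i < j the intersection is x = (a_i − a_j) / (j − i). Reading off the sorted break points: {-3, 5}.
Verification: at each break x_0, at least two indices attain the minimum of min_i(a_i + i · x_0).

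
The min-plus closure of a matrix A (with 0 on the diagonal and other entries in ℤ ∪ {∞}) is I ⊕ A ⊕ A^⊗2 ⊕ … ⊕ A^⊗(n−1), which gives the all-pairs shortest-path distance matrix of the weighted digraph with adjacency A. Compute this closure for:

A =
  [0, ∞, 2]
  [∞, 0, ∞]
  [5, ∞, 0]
Closure =
  [0, ∞, 2]
  [∞, 0, ∞]
  [5, ∞, 0]

This is the Floyd-Warshall all-pairs shortest-path computation. For each intermediate vertex k = 0, 1, …, 2, update dist[i][j] ← min(dist[i][j], dist[i][k] + dist[k][j]). The final matrix gives, for each (i, j), the minimum total weight of any directed path from i to j (possibly empty when i = j).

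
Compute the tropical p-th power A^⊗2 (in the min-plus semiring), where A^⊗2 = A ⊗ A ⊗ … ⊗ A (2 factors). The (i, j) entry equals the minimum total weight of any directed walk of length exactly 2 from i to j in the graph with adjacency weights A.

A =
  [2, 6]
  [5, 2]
A^⊗2 =
  [4, 8]
  [7, 4]

Each entry (A^⊗2)_ij equals the minimum over all length-2 walks i = v_0 → v_1 → … → v_2 = j of Σ_t A[v_t][v_{t+1}]. For example, for (i, j) = (0, 1) we minimise over 2 possible intermediate vertex sequences; the minimum is 8, attained along the walk 0 → 0 → 1.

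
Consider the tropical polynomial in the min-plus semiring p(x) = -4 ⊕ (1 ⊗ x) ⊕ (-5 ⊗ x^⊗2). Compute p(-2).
p(-2) = -9

A tropical monomial a ⊗ x^⊗i evaluates to a + i · x. Evaluating each term at x = -2:
  Term 0 contributes -4 + 0 · -2 = -4
  Term 1 contributes 1 + 1 · -2 = -1
  Term 2 contributes -5 + 2 · -2 = -9
p(-2) = ⊕ of these = min[-4, -1, -9] = -9.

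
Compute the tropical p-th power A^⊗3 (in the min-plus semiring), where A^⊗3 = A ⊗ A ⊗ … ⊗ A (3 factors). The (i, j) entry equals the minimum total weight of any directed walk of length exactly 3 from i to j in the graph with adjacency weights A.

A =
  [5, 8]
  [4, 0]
A^⊗3 =
  [12, 8]
  [4, 0]

Each entry (A^⊗3)_ij equals the minimum over all length-3 walks i = v_0 → v_1 → … → v_3 = j of Σ_t A[v_t][v_{t+1}]. For example, for (i, j) = (0, 1) we minimise over 4 possible intermediate vertex sequences; the minimum is 8, attained along the walk 0 → 1 → 1 → 1.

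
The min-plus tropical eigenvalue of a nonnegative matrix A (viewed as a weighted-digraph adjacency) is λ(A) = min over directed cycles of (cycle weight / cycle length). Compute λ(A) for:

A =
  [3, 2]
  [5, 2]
λ(A) = 2

Enumerate directed cycles and compute their means (weight / length). Sample:
  cycle 0 → 0: weight = 3, length = 1, mean = 3/1 ≈ 3.000
  cycle 1 → 1: weight = 2, length = 1, mean = 2/1 ≈ 2.000
  cycle 0 → 1 → 0: weight = 7, length = 2, mean = 7/2 ≈ 3.500
  cycle 1 → 0 → 1: weight = 7, length = 2, mean = 7/2 ≈ 3.500
Minimum mean = 2.000, attained e.g. along the cycle 1 → 1 with weight 2 and length 1. So λ(A) = 2/1 = 2.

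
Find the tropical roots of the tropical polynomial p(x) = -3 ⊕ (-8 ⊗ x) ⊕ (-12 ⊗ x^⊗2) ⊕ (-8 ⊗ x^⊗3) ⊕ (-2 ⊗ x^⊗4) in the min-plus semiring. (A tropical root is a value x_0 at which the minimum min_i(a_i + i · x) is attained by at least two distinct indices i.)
Roots: {-6, -4, 4, 5}

Each tropical root is a break point of the lower envelope of the lines y = a_i + i · x (there are 5 lines, with slopes 0, 1, ..., 4). Only the lines that attain the minimum somewhere contribute to roots; other lines are dominated. Here the surviving (envelope) indices are i = 4, i = 3, i = 2, i = 1, i = 0.
Intersections between consecutive envelope lines give the roots: for adjacent envelope indices i < j the intersection is x = (a_i − a_j) / (j − i). Reading off the sorted break points: {-6, -4, 4, 5}.
Verification: at each break x_0, at least two indices attain the minimum of min_i(a_i + i · x_0).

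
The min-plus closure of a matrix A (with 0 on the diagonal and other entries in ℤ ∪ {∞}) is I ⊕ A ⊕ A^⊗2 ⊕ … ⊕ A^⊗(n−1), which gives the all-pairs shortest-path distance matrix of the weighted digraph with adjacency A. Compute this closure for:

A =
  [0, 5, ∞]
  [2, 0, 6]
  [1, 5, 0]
Closure =
  [0, 5, 11]
  [2, 0, 6]
  [1, 5, 0]

This is the Floyd-Warshall all-pairs shortest-path computation. For each intermediate vertex k = 0, 1, …, 2, update dist[i][j] ← min(dist[i][j], dist[i][k] + dist[k][j]). The final matrix gives, for each (i, j), the minimum total weight of any directed path from i to j (possibly empty when i = j).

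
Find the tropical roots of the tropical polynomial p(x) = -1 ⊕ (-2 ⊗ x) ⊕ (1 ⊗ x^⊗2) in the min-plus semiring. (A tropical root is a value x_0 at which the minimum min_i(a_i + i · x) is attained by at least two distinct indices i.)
Roots: {-3, 1}

Each tropical root is a break point of the lower envelope of the lines y = a_i + i · x (there are 3 lines, with slopes 0, 1, ..., 2). Only the lines that attain the minimum somewhere contribute to roots; other lines are dominated. Here the surviving (envelope) indices are i = 2, i = 1, i = 0.
Intersections between consecutive envelope lines give the roots: for adjacent envelope indices i < j the intersection is x = (a_i − a_j) / (j − i). Reading off the sorted break points: {-3, 1}.
Verification: at each break x_0, at least two indices attain the minimum of min_i(a_i + i · x_0).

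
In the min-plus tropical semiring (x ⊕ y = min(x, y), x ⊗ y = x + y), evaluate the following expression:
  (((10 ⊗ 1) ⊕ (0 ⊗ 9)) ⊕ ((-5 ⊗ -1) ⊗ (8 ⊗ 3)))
(((10 ⊗ 1) ⊕ (0 ⊗ 9)) ⊕ ((-5 ⊗ -1) ⊗ (8 ⊗ 3))) = 5

Expand innermost to outermost. Recall ⊕ takes the minimum of its arguments and ⊗ takes their sum. Working out the expression (((10 ⊗ 1) ⊕ (0 ⊗ 9)) ⊕ ((-5 ⊗ -1) ⊗ (8 ⊗ 3))) gives 5.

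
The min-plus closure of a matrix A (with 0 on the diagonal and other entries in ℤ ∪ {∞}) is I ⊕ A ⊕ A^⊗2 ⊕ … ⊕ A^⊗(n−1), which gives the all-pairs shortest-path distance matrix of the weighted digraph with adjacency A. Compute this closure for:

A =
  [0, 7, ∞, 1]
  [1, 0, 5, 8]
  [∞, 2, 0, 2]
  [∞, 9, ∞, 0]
Closure =
  [0, 7, 12, 1]
  [1, 0, 5, 2]
  [3, 2, 0, 2]
  [10, 9, 14, 0]

This is the Floyd-Warshall all-pairs shortest-path computation. For each intermediate vertex k = 0, 1, …, 3, update dist[i][j] ← min(dist[i][j], dist[i][k] + dist[k][j]). The final matrix gives, for each (i, j), the minimum total weight of any directed path from i to j (possibly empty when i = j).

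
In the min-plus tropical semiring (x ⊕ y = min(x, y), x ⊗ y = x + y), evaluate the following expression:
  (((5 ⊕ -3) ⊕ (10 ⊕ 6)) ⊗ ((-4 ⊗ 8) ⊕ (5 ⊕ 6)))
(((5 ⊕ -3) ⊕ (10 ⊕ 6)) ⊗ ((-4 ⊗ 8) ⊕ (5 ⊕ 6))) = 1

Expand innermost to outermost. Recall ⊕ takes the minimum of its arguments and ⊗ takes their sum. Working out the expression (((5 ⊕ -3) ⊕ (10 ⊕ 6)) ⊗ ((-4 ⊗ 8) ⊕ (5 ⊕ 6))) gives 1.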